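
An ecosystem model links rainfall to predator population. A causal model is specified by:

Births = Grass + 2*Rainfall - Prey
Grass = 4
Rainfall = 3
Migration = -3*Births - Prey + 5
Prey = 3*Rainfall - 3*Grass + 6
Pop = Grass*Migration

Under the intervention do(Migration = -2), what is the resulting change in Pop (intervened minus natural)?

68

The intervention breaks the incoming arrows to Migration: Migration = -3*Births - Prey + 5 no longer applies, and Migration = -2.
Pop = Grass*Migration  [with Grass=4, Migration=-2]  = -8
Without intervention: Prey = 3*Rainfall - 3*Grass + 6  [with Rainfall=3, Grass=4]  = 3; Births = Grass + 2*Rainfall - Prey  [with Grass=4, Rainfall=3, Prey=3]  = 7; Migration = -3*Births - Prey + 5  [with Births=7, Prey=3]  = -19; Pop = Grass*Migration  [with Grass=4, Migration=-19]  = -76.
Change = -8 − (-76) = 68.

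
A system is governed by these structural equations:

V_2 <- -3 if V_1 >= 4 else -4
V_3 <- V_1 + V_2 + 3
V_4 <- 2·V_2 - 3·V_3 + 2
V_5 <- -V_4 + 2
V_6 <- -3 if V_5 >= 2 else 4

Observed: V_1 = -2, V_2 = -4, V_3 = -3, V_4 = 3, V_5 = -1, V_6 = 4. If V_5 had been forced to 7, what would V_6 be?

The intervention breaks the incoming arrows to V_5: V_5 <- -V_4 + 2 no longer applies, and V_5 = 7.
V_6 = -3 if V_5 >= 2 else 4  [with V_5=7]  = -3

-3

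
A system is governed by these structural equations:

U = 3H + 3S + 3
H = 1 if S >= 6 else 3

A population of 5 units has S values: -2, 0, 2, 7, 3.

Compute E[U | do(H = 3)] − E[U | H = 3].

do(H=3) breaks H's dependence on S. With H=3 fixed, U across the units is 6, 12, 18, 33, 21, mean 18.
Conditioning on H=3 selects the 4 unit(s) with S ∈ {-2, 0, 2, 3}. Their U values: 6, 12, 18, 21. Mean = 14.25.
Difference = 18 − 14.25 = 3.75.

3.75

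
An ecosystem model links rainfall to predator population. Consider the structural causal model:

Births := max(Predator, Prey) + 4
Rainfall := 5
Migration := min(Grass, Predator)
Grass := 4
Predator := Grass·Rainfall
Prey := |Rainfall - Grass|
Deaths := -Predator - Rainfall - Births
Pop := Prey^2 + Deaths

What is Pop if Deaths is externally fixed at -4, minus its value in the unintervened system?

Intervening sets Deaths = -4 and removes its equation (Deaths := -Predator - Rainfall - Births).
Prey = |Rainfall - Grass|  [with Rainfall=5, Grass=4]  = 1
Pop = Prey^2 + Deaths  [with Prey=1, Deaths=-4]  = -3
Without intervention: Prey = |Rainfall - Grass|  [with Rainfall=5, Grass=4]  = 1; Predator = Grass·Rainfall  [with Grass=4, Rainfall=5]  = 20; Births = max(Predator, Prey) + 4  [with Predator=20, Prey=1]  = 24; Deaths = -Predator - Rainfall - Births  [with Predator=20, Rainfall=5, Births=24]  = -49; Pop = Prey^2 + Deaths  [with Prey=1, Deaths=-49]  = -48.
Change = -3 − (-48) = 45.

45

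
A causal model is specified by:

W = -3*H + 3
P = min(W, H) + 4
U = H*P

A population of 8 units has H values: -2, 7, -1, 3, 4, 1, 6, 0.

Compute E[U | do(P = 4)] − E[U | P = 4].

Every unit gets P=4 under the intervention. U values become -8, 28, -4, 12, 16, 4, 24, 0; E[U|do(P=4)] = 9.
Observing P=4 restricts to units where P's equation naturally yields 4: H ∈ {1, 0}. In that subpopulation U = 4, 0, mean 2.
Difference = 9 − 2 = 7.

7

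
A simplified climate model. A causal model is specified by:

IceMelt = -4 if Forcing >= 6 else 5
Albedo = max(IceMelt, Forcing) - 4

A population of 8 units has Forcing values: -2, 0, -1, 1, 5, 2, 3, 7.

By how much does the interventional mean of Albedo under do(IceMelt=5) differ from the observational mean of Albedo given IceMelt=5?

0.25

do(IceMelt=5) breaks IceMelt's dependence on Forcing. With IceMelt=5 fixed, Albedo across the units is 1, 1, 1, 1, 1, 1, 1, 3, mean 1.25.
E[Albedo|IceMelt=5] averages over only the 7 units with IceMelt=5 (Forcing = -2, 0, -1, 1, 5, 2, 3): Albedo = 1, 1, 1, 1, 1, 1, 1, mean 1.
Difference = 1.25 − 1 = 0.25.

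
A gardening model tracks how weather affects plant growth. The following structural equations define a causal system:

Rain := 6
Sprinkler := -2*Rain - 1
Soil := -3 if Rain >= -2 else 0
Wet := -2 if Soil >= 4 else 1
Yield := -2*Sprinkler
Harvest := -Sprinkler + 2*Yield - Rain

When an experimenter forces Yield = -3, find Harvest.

The intervention breaks the incoming arrows to Yield: Yield := -2*Sprinkler no longer applies, and Yield = -3.
Sprinkler = -2*Rain - 1  [with Rain=6]  = -13
Harvest = -Sprinkler + 2*Yield - Rain  [with Sprinkler=-13, Yield=-3, Rain=6]  = 1

1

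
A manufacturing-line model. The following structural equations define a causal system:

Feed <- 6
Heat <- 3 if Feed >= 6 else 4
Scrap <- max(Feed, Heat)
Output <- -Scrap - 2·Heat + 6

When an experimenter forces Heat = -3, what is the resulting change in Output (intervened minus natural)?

12

Under do(Heat=-3), the mechanism Heat <- 3 if Feed >= 6 else 4 is discarded; Heat is fixed at -3.
Scrap = max(Feed, Heat)  [with Feed=6, Heat=-3]  = 6
Output = -Scrap - 2·Heat + 6  [with Scrap=6, Heat=-3]  = 6
Without intervention: Heat = 3 if Feed >= 6 else 4  [with Feed=6]  = 3; Scrap = max(Feed, Heat)  [with Feed=6, Heat=3]  = 6; Output = -Scrap - 2·Heat + 6  [with Scrap=6, Heat=3]  = -6.
Change = 6 − (-6) = 12.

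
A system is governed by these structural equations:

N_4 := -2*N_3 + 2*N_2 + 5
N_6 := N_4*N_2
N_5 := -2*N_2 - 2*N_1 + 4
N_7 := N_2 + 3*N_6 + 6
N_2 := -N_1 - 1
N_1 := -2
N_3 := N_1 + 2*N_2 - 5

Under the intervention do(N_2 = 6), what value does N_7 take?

138

Under do(N_2=6), the mechanism N_2 := -N_1 - 1 is discarded; N_2 is fixed at 6.
N_3 = N_1 + 2*N_2 - 5  [with N_1=-2, N_2=6]  = 5
N_4 = -2*N_3 + 2*N_2 + 5  [with N_3=5, N_2=6]  = 7
N_6 = N_4*N_2  [with N_4=7, N_2=6]  = 42
N_7 = N_2 + 3*N_6 + 6  [with N_2=6, N_6=42]  = 138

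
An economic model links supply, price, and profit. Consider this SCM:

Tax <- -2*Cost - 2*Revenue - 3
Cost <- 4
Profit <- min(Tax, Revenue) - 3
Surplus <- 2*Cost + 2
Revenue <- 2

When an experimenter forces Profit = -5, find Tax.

-15

Under do(Profit=-5), the mechanism Profit <- min(Tax, Revenue) - 3 is discarded; Profit is fixed at -5.
Since Tax is not a descendant of the intervened variable, it is unaffected.
Tax = -2*Cost - 2*Revenue - 3  [with Cost=4, Revenue=2]  = -15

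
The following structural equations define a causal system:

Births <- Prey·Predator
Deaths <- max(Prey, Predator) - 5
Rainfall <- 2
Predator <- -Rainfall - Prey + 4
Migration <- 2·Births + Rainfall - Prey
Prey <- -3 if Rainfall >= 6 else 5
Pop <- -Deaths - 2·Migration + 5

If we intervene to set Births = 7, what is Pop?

The intervention breaks the incoming arrows to Births: Births <- Prey·Predator no longer applies, and Births = 7.
Prey = -3 if Rainfall >= 6 else 5  [with Rainfall=2]  = 5
Predator = -Rainfall - Prey + 4  [with Rainfall=2, Prey=5]  = -3
Deaths = max(Prey, Predator) - 5  [with Prey=5, Predator=-3]  = 0
Migration = 2·Births + Rainfall - Prey  [with Births=7, Rainfall=2, Prey=5]  = 11
Pop = -Deaths - 2·Migration + 5  [with Deaths=0, Migration=11]  = -17

-17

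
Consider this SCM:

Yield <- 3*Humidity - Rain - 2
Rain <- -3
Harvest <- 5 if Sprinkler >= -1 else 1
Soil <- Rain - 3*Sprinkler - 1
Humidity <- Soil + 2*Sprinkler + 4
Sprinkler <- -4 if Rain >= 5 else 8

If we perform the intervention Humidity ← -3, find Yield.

-8

Intervening sets Humidity = -3 and removes its equation (Humidity <- Soil + 2*Sprinkler + 4).
Yield = 3*Humidity - Rain - 2  [with Humidity=-3, Rain=-3]  = -8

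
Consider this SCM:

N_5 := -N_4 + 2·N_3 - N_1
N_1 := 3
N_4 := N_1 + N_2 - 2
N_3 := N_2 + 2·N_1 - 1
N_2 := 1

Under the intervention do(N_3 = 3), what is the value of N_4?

The intervention breaks the incoming arrows to N_3: N_3 := N_2 + 2·N_1 - 1 no longer applies, and N_3 = 3.
N_4 is not downstream of the intervention, so its value is determined by the original equations.
N_4 = N_1 + N_2 - 2  [with N_1=3, N_2=1]  = 2

2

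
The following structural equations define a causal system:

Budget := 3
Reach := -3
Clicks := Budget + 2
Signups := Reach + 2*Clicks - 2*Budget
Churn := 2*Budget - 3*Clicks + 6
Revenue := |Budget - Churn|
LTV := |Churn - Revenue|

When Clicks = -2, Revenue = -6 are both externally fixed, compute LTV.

Under do(Clicks = -2, Revenue = -6), each intervened variable's structural equation is replaced by its fixed value.
Churn = 2*Budget - 3*Clicks + 6  [with Budget=3, Clicks=-2]  = 18
LTV = |Churn - Revenue|  [with Churn=18, Revenue=-6]  = 24

24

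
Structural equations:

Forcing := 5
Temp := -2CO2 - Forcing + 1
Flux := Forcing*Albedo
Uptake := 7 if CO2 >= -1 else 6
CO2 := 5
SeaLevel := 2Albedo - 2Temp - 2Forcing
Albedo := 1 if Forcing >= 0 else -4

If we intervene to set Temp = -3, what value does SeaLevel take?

do(Temp=-3) replaces the equation Temp := -2CO2 - Forcing + 1 with the constant Temp = -3.
Albedo = 1 if Forcing >= 0 else -4  [with Forcing=5]  = 1
SeaLevel = 2Albedo - 2Temp - 2Forcing  [with Albedo=1, Temp=-3, Forcing=5]  = -2

-2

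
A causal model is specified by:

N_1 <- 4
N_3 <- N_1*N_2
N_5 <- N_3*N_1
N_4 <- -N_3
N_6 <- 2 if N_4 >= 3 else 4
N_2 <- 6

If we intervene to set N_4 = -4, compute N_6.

Under do(N_4=-4), the mechanism N_4 <- -N_3 is discarded; N_4 is fixed at -4.
N_6 = 2 if N_4 >= 3 else 4  [with N_4=-4]  = 4

4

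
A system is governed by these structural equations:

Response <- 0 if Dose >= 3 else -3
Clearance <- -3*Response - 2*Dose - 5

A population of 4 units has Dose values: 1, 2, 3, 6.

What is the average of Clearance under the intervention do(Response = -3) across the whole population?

-2

Under do(Response=-3), Response's equation is replaced by Response=-3 for every unit. Per-unit Clearance: 2, 0, -2, -8. Mean = -2.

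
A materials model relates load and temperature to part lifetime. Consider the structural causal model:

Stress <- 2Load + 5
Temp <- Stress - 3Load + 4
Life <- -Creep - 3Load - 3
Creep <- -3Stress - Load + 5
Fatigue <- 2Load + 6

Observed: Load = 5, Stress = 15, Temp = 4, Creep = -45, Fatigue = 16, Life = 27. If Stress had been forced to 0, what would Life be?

-18

Under do(Stress=0), the mechanism Stress <- 2Load + 5 is discarded; Stress is fixed at 0.
Creep = -3Stress - Load + 5  [with Stress=0, Load=5]  = 0
Life = -Creep - 3Load - 3  [with Creep=0, Load=5]  = -18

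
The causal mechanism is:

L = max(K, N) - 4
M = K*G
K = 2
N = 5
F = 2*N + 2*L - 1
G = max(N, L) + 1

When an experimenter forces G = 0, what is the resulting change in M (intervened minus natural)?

The intervention breaks the incoming arrows to G: G = max(N, L) + 1 no longer applies, and G = 0.
M = K*G  [with K=2, G=0]  = 0
Without intervention: L = max(K, N) - 4  [with K=2, N=5]  = 1; G = max(N, L) + 1  [with N=5, L=1]  = 6; M = K*G  [with K=2, G=6]  = 12.
Change = 0 − 12 = -12.

-12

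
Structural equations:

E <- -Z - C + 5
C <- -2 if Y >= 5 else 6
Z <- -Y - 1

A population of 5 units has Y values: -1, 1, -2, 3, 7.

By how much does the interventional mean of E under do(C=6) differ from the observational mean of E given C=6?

1.35

do(C=6) breaks C's dependence on Y. With C=6 fixed, E across the units is -1, 1, -2, 3, 7, mean 1.6.
E[E|C=6] averages over only the 4 units with C=6 (Y = -1, 1, -2, 3): E = -1, 1, -2, 3, mean 0.25.
Difference = 1.6 − 0.25 = 1.35.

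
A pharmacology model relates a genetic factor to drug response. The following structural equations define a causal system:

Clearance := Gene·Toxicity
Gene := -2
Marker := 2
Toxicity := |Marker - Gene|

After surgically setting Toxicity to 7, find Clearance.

The intervention breaks the incoming arrows to Toxicity: Toxicity := |Marker - Gene| no longer applies, and Toxicity = 7.
Clearance = Gene·Toxicity  [with Gene=-2, Toxicity=7]  = -14

-14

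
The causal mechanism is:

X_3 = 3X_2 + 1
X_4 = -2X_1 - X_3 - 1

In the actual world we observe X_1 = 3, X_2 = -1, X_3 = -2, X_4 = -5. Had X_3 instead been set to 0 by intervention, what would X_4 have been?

The intervention breaks the incoming arrows to X_3: X_3 = 3X_2 + 1 no longer applies, and X_3 = 0.
X_4 = -2X_1 - X_3 - 1  [with X_1=3, X_3=0]  = -7

-7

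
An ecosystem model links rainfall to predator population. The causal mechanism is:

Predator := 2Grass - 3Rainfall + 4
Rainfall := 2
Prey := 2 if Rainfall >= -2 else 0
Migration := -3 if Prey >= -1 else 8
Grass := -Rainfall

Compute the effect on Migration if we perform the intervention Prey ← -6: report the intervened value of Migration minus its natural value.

11

do(Prey=-6) replaces the equation Prey := 2 if Rainfall >= -2 else 0 with the constant Prey = -6.
Migration = -3 if Prey >= -1 else 8  [with Prey=-6]  = 8
Without intervention: Prey = 2 if Rainfall >= -2 else 0  [with Rainfall=2]  = 2; Migration = -3 if Prey >= -1 else 8  [with Prey=2]  = -3.
Change = 8 − (-3) = 11.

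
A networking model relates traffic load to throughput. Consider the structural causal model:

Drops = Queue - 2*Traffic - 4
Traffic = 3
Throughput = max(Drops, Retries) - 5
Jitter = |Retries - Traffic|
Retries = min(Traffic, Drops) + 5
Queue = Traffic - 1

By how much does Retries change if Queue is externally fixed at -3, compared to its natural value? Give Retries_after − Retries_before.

-5

Under do(Queue=-3), the mechanism Queue = Traffic - 1 is discarded; Queue is fixed at -3.
Drops = Queue - 2*Traffic - 4  [with Queue=-3, Traffic=3]  = -13
Retries = min(Traffic, Drops) + 5  [with Traffic=3, Drops=-13]  = -8
Without intervention: Queue = Traffic - 1  [with Traffic=3]  = 2; Drops = Queue - 2*Traffic - 4  [with Queue=2, Traffic=3]  = -8; Retries = min(Traffic, Drops) + 5  [with Traffic=3, Drops=-8]  = -3.
Change = -8 − (-3) = -5.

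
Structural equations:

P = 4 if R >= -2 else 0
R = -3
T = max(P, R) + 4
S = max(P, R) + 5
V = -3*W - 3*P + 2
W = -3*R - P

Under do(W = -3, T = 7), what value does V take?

The joint intervention fixes W = -3, T = 7, removing each variable's own equation.
P = 4 if R >= -2 else 0  [with R=-3]  = 0
V = -3*W - 3*P + 2  [with W=-3, P=0]  = 11

11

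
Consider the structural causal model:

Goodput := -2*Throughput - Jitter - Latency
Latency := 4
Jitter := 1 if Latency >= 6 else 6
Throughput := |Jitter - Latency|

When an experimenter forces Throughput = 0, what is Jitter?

Under do(Throughput=0), the mechanism Throughput := |Jitter - Latency| is discarded; Throughput is fixed at 0.
Since Jitter is not a descendant of the intervened variable, it is unaffected.
Jitter = 1 if Latency >= 6 else 6  [with Latency=4]  = 6

6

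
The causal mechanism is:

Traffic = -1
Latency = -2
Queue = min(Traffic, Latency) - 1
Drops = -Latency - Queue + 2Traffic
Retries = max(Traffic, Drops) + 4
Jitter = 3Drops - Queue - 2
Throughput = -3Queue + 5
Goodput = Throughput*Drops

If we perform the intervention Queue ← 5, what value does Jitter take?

-22

The intervention breaks the incoming arrows to Queue: Queue = min(Traffic, Latency) - 1 no longer applies, and Queue = 5.
Drops = -Latency - Queue + 2Traffic  [with Latency=-2, Queue=5, Traffic=-1]  = -5
Jitter = 3Drops - Queue - 2  [with Drops=-5, Queue=5]  = -22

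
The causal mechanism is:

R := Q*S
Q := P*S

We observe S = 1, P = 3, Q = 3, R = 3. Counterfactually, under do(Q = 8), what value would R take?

The intervention breaks the incoming arrows to Q: Q := P*S no longer applies, and Q = 8.
R = Q*S  [with Q=8, S=1]  = 8

8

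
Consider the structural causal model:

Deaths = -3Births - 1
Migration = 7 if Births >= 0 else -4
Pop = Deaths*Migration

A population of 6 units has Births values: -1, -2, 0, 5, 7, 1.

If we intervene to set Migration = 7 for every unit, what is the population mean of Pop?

-42

Every unit gets Migration=7 under the intervention. Pop values become 14, 35, -7, -112, -154, -28; E[Pop|do(Migration=7)] = -42.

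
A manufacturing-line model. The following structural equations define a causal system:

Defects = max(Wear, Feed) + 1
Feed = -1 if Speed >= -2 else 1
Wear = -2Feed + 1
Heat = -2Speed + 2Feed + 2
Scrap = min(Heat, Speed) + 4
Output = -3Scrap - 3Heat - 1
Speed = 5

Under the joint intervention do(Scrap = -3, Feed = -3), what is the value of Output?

Setting Scrap = -3, Feed = -3 by intervention discards those variables' equations.
Heat = -2Speed + 2Feed + 2  [with Speed=5, Feed=-3]  = -14
Output = -3Scrap - 3Heat - 1  [with Scrap=-3, Heat=-14]  = 50

50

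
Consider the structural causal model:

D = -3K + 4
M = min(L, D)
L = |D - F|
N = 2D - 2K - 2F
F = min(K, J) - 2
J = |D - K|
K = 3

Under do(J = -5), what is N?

-2

The intervention breaks the incoming arrows to J: J = |D - K| no longer applies, and J = -5.
D = -3K + 4  [with K=3]  = -5
F = min(K, J) - 2  [with K=3, J=-5]  = -7
N = 2D - 2K - 2F  [with D=-5, K=3, F=-7]  = -2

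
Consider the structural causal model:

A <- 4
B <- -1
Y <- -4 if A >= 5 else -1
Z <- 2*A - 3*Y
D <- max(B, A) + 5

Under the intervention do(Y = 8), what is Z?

Intervening sets Y = 8 and removes its equation (Y <- -4 if A >= 5 else -1).
Z = 2*A - 3*Y  [with A=4, Y=8]  = -16

-16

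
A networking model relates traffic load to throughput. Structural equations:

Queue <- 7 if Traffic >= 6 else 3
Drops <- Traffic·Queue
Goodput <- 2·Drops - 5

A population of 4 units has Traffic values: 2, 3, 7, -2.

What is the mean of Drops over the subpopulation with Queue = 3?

3

Observing Queue=3 restricts to units where Queue's equation naturally yields 3: Traffic ∈ {2, 3, -2}. In that subpopulation Drops = 6, 9, -6, mean 3.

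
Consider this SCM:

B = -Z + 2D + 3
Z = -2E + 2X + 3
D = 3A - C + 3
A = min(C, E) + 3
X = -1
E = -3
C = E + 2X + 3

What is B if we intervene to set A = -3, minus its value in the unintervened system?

Under do(A=-3), the mechanism A = min(C, E) + 3 is discarded; A is fixed at -3.
C = E + 2X + 3  [with E=-3, X=-1]  = -2
Z = -2E + 2X + 3  [with E=-3, X=-1]  = 7
D = 3A - C + 3  [with A=-3, C=-2]  = -4
B = -Z + 2D + 3  [with Z=7, D=-4]  = -12
Without intervention: C = E + 2X + 3  [with E=-3, X=-1]  = -2; Z = -2E + 2X + 3  [with E=-3, X=-1]  = 7; A = min(C, E) + 3  [with C=-2, E=-3]  = 0; D = 3A - C + 3  [with A=0, C=-2]  = 5; B = -Z + 2D + 3  [with Z=7, D=5]  = 6.
Change = -12 − 6 = -18.

-18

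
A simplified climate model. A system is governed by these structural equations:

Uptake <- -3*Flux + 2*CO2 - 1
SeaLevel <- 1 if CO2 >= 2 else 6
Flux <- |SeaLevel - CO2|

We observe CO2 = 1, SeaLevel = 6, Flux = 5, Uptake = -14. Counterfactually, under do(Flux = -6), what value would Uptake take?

19

The intervention breaks the incoming arrows to Flux: Flux <- |SeaLevel - CO2| no longer applies, and Flux = -6.
Uptake = -3*Flux + 2*CO2 - 1  [with Flux=-6, CO2=1]  = 19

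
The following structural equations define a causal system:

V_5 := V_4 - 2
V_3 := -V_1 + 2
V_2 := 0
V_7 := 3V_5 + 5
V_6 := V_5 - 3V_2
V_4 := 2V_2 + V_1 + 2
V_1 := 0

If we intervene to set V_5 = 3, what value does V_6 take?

The intervention breaks the incoming arrows to V_5: V_5 := V_4 - 2 no longer applies, and V_5 = 3.
V_6 = V_5 - 3V_2  [with V_5=3, V_2=0]  = 3

3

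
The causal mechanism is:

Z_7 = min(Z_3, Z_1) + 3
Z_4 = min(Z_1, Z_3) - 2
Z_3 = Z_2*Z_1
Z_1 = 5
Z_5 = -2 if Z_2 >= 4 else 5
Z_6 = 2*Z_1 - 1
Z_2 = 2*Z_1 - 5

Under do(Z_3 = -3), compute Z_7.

The intervention breaks the incoming arrows to Z_3: Z_3 = Z_2*Z_1 no longer applies, and Z_3 = -3.
Z_7 = min(Z_3, Z_1) + 3  [with Z_3=-3, Z_1=5]  = 0

0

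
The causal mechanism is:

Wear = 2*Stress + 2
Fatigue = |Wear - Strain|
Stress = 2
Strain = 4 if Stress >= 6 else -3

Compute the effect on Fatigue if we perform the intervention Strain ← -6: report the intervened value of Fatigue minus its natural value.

3

Under do(Strain=-6), the mechanism Strain = 4 if Stress >= 6 else -3 is discarded; Strain is fixed at -6.
Wear = 2*Stress + 2  [with Stress=2]  = 6
Fatigue = |Wear - Strain|  [with Wear=6, Strain=-6]  = 12
Without intervention: Strain = 4 if Stress >= 6 else -3  [with Stress=2]  = -3; Wear = 2*Stress + 2  [with Stress=2]  = 6; Fatigue = |Wear - Strain|  [with Wear=6, Strain=-3]  = 9.
Change = 12 − 9 = 3.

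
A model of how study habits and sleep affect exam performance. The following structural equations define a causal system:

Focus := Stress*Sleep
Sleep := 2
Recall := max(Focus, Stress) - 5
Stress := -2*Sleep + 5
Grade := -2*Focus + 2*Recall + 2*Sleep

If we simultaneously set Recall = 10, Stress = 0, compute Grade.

The joint intervention fixes Recall = 10, Stress = 0, removing each variable's own equation.
Focus = Stress*Sleep  [with Stress=0, Sleep=2]  = 0
Grade = -2*Focus + 2*Recall + 2*Sleep  [with Focus=0, Recall=10, Sleep=2]  = 24

24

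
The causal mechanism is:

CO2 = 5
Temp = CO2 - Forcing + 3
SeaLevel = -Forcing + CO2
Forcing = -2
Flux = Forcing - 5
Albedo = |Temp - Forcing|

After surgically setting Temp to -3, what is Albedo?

1

The intervention breaks the incoming arrows to Temp: Temp = CO2 - Forcing + 3 no longer applies, and Temp = -3.
Albedo = |Temp - Forcing|  [with Temp=-3, Forcing=-2]  = 1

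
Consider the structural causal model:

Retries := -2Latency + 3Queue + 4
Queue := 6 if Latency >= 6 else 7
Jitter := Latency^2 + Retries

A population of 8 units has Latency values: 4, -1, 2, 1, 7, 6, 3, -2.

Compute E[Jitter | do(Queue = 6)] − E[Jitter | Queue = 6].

do(Queue=6) breaks Queue's dependence on Latency. With Queue=6 fixed, Jitter across the units is 30, 25, 22, 21, 57, 46, 25, 30, mean 32.
Observing Queue=6 restricts to units where Queue's equation naturally yields 6: Latency ∈ {7, 6}. In that subpopulation Jitter = 57, 46, mean 51.5.
Difference = 32 − 51.5 = -19.5.

-19.5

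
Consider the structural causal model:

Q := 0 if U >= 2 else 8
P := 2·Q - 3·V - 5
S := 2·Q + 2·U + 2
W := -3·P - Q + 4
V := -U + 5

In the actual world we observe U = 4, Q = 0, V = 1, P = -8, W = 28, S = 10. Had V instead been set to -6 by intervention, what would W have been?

do(V=-6) replaces the equation V := -U + 5 with the constant V = -6.
Q = 0 if U >= 2 else 8  [with U=4]  = 0
P = 2·Q - 3·V - 5  [with Q=0, V=-6]  = 13
W = -3·P - Q + 4  [with P=13, Q=0]  = -35

-35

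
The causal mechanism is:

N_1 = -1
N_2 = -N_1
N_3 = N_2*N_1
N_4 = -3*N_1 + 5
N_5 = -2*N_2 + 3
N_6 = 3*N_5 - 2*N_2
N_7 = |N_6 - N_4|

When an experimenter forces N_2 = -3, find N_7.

25

Under do(N_2=-3), the mechanism N_2 = -N_1 is discarded; N_2 is fixed at -3.
N_4 = -3*N_1 + 5  [with N_1=-1]  = 8
N_5 = -2*N_2 + 3  [with N_2=-3]  = 9
N_6 = 3*N_5 - 2*N_2  [with N_5=9, N_2=-3]  = 33
N_7 = |N_6 - N_4|  [with N_6=33, N_4=8]  = 25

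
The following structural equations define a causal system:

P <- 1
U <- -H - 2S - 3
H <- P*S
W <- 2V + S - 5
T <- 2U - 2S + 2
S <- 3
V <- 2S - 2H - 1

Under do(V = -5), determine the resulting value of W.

-12

Under do(V=-5), the mechanism V <- 2S - 2H - 1 is discarded; V is fixed at -5.
W = 2V + S - 5  [with V=-5, S=3]  = -12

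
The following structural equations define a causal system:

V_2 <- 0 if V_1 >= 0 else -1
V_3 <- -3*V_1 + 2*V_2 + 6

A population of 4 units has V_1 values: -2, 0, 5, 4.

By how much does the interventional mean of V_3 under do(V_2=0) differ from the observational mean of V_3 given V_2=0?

3.75

The intervention sets V_2=0 in all 4 units regardless of V_1. Recomputing V_3 per unit gives 12, 6, -9, -6; average 0.75.
Conditioning on V_2=0 selects the 3 unit(s) with V_1 ∈ {0, 5, 4}. Their V_3 values: 6, -9, -6. Mean = -3.
Difference = 0.75 − (-3) = 3.75.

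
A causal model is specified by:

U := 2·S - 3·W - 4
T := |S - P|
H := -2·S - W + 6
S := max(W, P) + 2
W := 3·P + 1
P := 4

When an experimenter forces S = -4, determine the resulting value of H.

The intervention breaks the incoming arrows to S: S := max(W, P) + 2 no longer applies, and S = -4.
W = 3·P + 1  [with P=4]  = 13
H = -2·S - W + 6  [with S=-4, W=13]  = 1

1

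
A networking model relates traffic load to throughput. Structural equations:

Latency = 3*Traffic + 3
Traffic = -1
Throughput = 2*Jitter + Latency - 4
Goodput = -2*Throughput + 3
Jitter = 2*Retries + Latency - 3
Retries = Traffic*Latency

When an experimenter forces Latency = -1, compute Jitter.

-2

Under do(Latency=-1), the mechanism Latency = 3*Traffic + 3 is discarded; Latency is fixed at -1.
Retries = Traffic*Latency  [with Traffic=-1, Latency=-1]  = 1
Jitter = 2*Retries + Latency - 3  [with Retries=1, Latency=-1]  = -2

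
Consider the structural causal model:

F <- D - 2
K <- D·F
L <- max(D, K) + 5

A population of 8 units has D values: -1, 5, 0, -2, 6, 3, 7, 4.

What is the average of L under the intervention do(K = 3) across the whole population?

Every unit gets K=3 under the intervention. L values become 8, 10, 8, 8, 11, 8, 12, 9; E[L|do(K=3)] = 9.25.

9.25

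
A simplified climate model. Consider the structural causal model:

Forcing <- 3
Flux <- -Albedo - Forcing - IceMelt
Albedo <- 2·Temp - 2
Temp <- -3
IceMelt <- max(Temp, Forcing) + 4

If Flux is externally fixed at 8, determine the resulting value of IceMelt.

7

do(Flux=8) replaces the equation Flux <- -Albedo - Forcing - IceMelt with the constant Flux = 8.
IceMelt is not downstream of the intervention, so its value is determined by the original equations.
IceMelt = max(Temp, Forcing) + 4  [with Temp=-3, Forcing=3]  = 7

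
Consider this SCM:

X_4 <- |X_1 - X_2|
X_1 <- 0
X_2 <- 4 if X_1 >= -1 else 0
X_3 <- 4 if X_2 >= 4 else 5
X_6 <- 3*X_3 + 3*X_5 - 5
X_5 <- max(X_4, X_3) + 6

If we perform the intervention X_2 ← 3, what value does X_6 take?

43

Under do(X_2=3), the mechanism X_2 <- 4 if X_1 >= -1 else 0 is discarded; X_2 is fixed at 3.
X_3 = 4 if X_2 >= 4 else 5  [with X_2=3]  = 5
X_4 = |X_1 - X_2|  [with X_1=0, X_2=3]  = 3
X_5 = max(X_4, X_3) + 6  [with X_4=3, X_3=5]  = 11
X_6 = 3*X_3 + 3*X_5 - 5  [with X_3=5, X_5=11]  = 43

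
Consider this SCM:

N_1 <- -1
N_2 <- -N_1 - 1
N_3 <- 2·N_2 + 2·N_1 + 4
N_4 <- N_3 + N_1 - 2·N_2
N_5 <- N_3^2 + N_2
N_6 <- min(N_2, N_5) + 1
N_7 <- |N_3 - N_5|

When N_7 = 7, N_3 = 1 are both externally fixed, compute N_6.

Setting N_7 = 7, N_3 = 1 by intervention discards those variables' equations.
N_2 = -N_1 - 1  [with N_1=-1]  = 0
N_5 = N_3^2 + N_2  [with N_3=1, N_2=0]  = 1
N_6 = min(N_2, N_5) + 1  [with N_2=0, N_5=1]  = 1

1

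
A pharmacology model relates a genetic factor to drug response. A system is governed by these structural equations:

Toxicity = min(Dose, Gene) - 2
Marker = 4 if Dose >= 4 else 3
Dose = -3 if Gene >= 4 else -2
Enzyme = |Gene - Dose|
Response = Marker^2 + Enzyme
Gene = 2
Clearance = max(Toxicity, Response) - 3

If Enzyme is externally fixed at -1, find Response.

8

do(Enzyme=-1) replaces the equation Enzyme = |Gene - Dose| with the constant Enzyme = -1.
Dose = -3 if Gene >= 4 else -2  [with Gene=2]  = -2
Marker = 4 if Dose >= 4 else 3  [with Dose=-2]  = 3
Response = Marker^2 + Enzyme  [with Marker=3, Enzyme=-1]  = 8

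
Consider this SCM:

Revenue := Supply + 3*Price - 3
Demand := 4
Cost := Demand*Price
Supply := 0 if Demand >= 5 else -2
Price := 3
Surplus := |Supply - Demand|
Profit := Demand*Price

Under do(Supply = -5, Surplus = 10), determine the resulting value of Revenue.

Setting Supply = -5, Surplus = 10 by intervention discards those variables' equations.
Revenue = Supply + 3*Price - 3  [with Supply=-5, Price=3]  = 1

1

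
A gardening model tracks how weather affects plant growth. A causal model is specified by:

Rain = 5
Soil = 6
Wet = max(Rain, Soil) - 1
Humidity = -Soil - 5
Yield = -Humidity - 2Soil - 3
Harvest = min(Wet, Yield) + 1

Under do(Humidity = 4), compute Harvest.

Under do(Humidity=4), the mechanism Humidity = -Soil - 5 is discarded; Humidity is fixed at 4.
Wet = max(Rain, Soil) - 1  [with Rain=5, Soil=6]  = 5
Yield = -Humidity - 2Soil - 3  [with Humidity=4, Soil=6]  = -19
Harvest = min(Wet, Yield) + 1  [with Wet=5, Yield=-19]  = -18

-18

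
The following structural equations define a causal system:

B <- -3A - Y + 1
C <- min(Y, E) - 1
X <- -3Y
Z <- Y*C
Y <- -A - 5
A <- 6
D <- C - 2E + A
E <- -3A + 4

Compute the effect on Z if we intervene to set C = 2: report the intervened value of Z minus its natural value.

-187

do(C=2) replaces the equation C <- min(Y, E) - 1 with the constant C = 2.
Y = -A - 5  [with A=6]  = -11
Z = Y*C  [with Y=-11, C=2]  = -22
Without intervention: Y = -A - 5  [with A=6]  = -11; E = -3A + 4  [with A=6]  = -14; C = min(Y, E) - 1  [with Y=-11, E=-14]  = -15; Z = Y*C  [with Y=-11, C=-15]  = 165.
Change = -22 − 165 = -187.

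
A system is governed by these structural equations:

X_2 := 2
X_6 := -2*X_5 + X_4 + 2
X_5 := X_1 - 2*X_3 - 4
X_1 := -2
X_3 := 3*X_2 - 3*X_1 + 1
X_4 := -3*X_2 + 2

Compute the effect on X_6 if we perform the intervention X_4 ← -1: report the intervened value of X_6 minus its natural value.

3

Under do(X_4=-1), the mechanism X_4 := -3*X_2 + 2 is discarded; X_4 is fixed at -1.
X_3 = 3*X_2 - 3*X_1 + 1  [with X_2=2, X_1=-2]  = 13
X_5 = X_1 - 2*X_3 - 4  [with X_1=-2, X_3=13]  = -32
X_6 = -2*X_5 + X_4 + 2  [with X_5=-32, X_4=-1]  = 65
Without intervention: X_3 = 3*X_2 - 3*X_1 + 1  [with X_2=2, X_1=-2]  = 13; X_4 = -3*X_2 + 2  [with X_2=2]  = -4; X_5 = X_1 - 2*X_3 - 4  [with X_1=-2, X_3=13]  = -32; X_6 = -2*X_5 + X_4 + 2  [with X_5=-32, X_4=-4]  = 62.
Change = 65 − 62 = 3.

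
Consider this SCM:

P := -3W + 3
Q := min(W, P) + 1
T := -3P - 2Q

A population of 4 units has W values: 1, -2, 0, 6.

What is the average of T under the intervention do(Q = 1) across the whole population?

Under do(Q=1), Q's equation is replaced by Q=1 for every unit. Per-unit T: -2, -29, -11, 43. Mean = 0.25.

0.25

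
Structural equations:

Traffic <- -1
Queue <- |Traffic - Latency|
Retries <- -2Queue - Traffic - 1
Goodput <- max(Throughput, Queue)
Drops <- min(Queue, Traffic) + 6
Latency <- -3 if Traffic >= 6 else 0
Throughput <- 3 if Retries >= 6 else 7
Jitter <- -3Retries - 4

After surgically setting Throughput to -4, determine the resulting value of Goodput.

do(Throughput=-4) replaces the equation Throughput <- 3 if Retries >= 6 else 7 with the constant Throughput = -4.
Latency = -3 if Traffic >= 6 else 0  [with Traffic=-1]  = 0
Queue = |Traffic - Latency|  [with Traffic=-1, Latency=0]  = 1
Goodput = max(Throughput, Queue)  [with Throughput=-4, Queue=1]  = 1

1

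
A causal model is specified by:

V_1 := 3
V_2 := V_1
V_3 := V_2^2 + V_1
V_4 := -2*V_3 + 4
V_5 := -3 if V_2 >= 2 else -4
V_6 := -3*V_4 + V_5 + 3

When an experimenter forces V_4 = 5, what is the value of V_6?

-15

Under do(V_4=5), the mechanism V_4 := -2*V_3 + 4 is discarded; V_4 is fixed at 5.
V_2 = V_1  [with V_1=3]  = 3
V_5 = -3 if V_2 >= 2 else -4  [with V_2=3]  = -3
V_6 = -3*V_4 + V_5 + 3  [with V_4=5, V_5=-3]  = -15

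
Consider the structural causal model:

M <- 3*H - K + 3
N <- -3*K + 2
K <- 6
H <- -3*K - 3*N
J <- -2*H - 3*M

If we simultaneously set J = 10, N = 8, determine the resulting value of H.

-42

Setting J = 10, N = 8 by intervention discards those variables' equations.
H = -3*K - 3*N  [with K=6, N=8]  = -42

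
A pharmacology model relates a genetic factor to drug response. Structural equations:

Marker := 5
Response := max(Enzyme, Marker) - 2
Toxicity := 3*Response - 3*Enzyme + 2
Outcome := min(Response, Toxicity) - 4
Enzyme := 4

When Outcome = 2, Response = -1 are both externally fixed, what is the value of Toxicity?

-13

Under do(Outcome = 2, Response = -1), each intervened variable's structural equation is replaced by its fixed value.
Toxicity = 3*Response - 3*Enzyme + 2  [with Response=-1, Enzyme=4]  = -13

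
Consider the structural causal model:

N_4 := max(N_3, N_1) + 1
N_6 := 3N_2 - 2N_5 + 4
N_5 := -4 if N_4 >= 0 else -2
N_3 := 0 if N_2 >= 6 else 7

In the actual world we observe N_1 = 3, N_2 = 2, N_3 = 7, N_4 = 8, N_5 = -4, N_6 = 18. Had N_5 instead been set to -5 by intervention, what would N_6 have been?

The intervention breaks the incoming arrows to N_5: N_5 := -4 if N_4 >= 0 else -2 no longer applies, and N_5 = -5.
N_6 = 3N_2 - 2N_5 + 4  [with N_2=2, N_5=-5]  = 20

20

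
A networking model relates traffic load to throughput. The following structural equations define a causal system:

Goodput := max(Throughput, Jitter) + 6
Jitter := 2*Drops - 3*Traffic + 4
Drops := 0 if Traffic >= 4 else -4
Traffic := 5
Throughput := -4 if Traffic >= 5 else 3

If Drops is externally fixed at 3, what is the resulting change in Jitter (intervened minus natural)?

6

The intervention breaks the incoming arrows to Drops: Drops := 0 if Traffic >= 4 else -4 no longer applies, and Drops = 3.
Jitter = 2*Drops - 3*Traffic + 4  [with Drops=3, Traffic=5]  = -5
Without intervention: Drops = 0 if Traffic >= 4 else -4  [with Traffic=5]  = 0; Jitter = 2*Drops - 3*Traffic + 4  [with Drops=0, Traffic=5]  = -11.
Change = -5 − (-11) = 6.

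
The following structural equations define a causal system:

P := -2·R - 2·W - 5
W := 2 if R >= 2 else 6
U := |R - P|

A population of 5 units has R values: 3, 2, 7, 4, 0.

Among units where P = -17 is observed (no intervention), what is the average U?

19

Observing P=-17 restricts to units where P's equation naturally yields -17: R ∈ {4, 0}. In that subpopulation U = 21, 17, mean 19.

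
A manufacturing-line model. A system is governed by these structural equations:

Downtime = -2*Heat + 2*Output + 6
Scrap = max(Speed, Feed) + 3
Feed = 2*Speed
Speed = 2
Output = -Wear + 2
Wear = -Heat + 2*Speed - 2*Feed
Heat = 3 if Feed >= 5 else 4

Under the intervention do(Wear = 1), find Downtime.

0

The intervention breaks the incoming arrows to Wear: Wear = -Heat + 2*Speed - 2*Feed no longer applies, and Wear = 1.
Feed = 2*Speed  [with Speed=2]  = 4
Heat = 3 if Feed >= 5 else 4  [with Feed=4]  = 4
Output = -Wear + 2  [with Wear=1]  = 1
Downtime = -2*Heat + 2*Output + 6  [with Heat=4, Output=1]  = 0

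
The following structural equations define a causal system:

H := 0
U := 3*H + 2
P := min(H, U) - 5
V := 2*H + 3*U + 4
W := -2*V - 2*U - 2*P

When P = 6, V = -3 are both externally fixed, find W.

-10

Setting P = 6, V = -3 by intervention discards those variables' equations.
U = 3*H + 2  [with H=0]  = 2
W = -2*V - 2*U - 2*P  [with V=-3, U=2, P=6]  = -10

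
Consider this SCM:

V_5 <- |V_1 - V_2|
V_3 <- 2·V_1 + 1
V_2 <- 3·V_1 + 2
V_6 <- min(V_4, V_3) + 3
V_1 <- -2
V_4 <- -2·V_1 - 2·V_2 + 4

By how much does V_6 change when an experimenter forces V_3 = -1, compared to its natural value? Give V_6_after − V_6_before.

The intervention breaks the incoming arrows to V_3: V_3 <- 2·V_1 + 1 no longer applies, and V_3 = -1.
V_2 = 3·V_1 + 2  [with V_1=-2]  = -4
V_4 = -2·V_1 - 2·V_2 + 4  [with V_1=-2, V_2=-4]  = 16
V_6 = min(V_4, V_3) + 3  [with V_4=16, V_3=-1]  = 2
Without intervention: V_2 = 3·V_1 + 2  [with V_1=-2]  = -4; V_3 = 2·V_1 + 1  [with V_1=-2]  = -3; V_4 = -2·V_1 - 2·V_2 + 4  [with V_1=-2, V_2=-4]  = 16; V_6 = min(V_4, V_3) + 3  [with V_4=16, V_3=-3]  = 0.
Change = 2 − 0 = 2.

2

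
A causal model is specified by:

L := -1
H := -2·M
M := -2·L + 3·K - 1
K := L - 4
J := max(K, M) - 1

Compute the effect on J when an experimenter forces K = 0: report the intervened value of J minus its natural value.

Under do(K=0), the mechanism K := L - 4 is discarded; K is fixed at 0.
M = -2·L + 3·K - 1  [with L=-1, K=0]  = 1
J = max(K, M) - 1  [with K=0, M=1]  = 0
Without intervention: K = L - 4  [with L=-1]  = -5; M = -2·L + 3·K - 1  [with L=-1, K=-5]  = -14; J = max(K, M) - 1  [with K=-5, M=-14]  = -6.
Change = 0 − (-6) = 6.

6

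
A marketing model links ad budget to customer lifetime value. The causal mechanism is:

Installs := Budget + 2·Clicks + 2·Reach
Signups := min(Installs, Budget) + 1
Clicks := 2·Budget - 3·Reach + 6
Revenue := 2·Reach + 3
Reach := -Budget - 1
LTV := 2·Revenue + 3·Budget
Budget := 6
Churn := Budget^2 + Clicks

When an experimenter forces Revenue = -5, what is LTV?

do(Revenue=-5) replaces the equation Revenue := 2·Reach + 3 with the constant Revenue = -5.
LTV = 2·Revenue + 3·Budget  [with Revenue=-5, Budget=6]  = 8

8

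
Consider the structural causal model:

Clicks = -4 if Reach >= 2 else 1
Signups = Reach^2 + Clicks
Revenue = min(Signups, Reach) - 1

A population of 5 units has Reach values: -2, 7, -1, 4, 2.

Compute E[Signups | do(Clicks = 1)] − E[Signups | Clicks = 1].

12.3

do(Clicks=1) breaks Clicks's dependence on Reach. With Clicks=1 fixed, Signups across the units is 5, 50, 2, 17, 5, mean 15.8.
Observing Clicks=1 restricts to units where Clicks's equation naturally yields 1: Reach ∈ {-2, -1}. In that subpopulation Signups = 5, 2, mean 3.5.
Difference = 15.8 − 3.5 = 12.3.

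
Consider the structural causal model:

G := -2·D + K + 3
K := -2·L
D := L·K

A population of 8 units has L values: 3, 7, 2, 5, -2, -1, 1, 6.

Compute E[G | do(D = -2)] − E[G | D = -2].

-5.25

Every unit gets D=-2 under the intervention. G values become 1, -7, 3, -3, 11, 9, 5, -5; E[G|do(D=-2)] = 1.75.
E[G|D=-2] averages over only the 2 units with D=-2 (L = -1, 1): G = 9, 5, mean 7.
Difference = 1.75 − 7 = -5.25.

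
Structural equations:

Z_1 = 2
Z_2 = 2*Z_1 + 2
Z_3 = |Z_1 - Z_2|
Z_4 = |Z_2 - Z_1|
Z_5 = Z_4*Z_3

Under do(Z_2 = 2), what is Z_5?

do(Z_2=2) replaces the equation Z_2 = 2*Z_1 + 2 with the constant Z_2 = 2.
Z_3 = |Z_1 - Z_2|  [with Z_1=2, Z_2=2]  = 0
Z_4 = |Z_2 - Z_1|  [with Z_2=2, Z_1=2]  = 0
Z_5 = Z_4*Z_3  [with Z_4=0, Z_3=0]  = 0

0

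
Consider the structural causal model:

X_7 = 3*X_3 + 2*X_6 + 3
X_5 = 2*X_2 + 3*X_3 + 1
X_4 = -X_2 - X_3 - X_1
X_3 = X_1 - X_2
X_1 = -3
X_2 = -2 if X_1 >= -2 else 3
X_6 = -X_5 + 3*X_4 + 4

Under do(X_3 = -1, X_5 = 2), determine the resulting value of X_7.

Under do(X_3 = -1, X_5 = 2), each intervened variable's structural equation is replaced by its fixed value.
X_2 = -2 if X_1 >= -2 else 3  [with X_1=-3]  = 3
X_4 = -X_2 - X_3 - X_1  [with X_2=3, X_3=-1, X_1=-3]  = 1
X_6 = -X_5 + 3*X_4 + 4  [with X_5=2, X_4=1]  = 5
X_7 = 3*X_3 + 2*X_6 + 3  [with X_3=-1, X_6=5]  = 10

10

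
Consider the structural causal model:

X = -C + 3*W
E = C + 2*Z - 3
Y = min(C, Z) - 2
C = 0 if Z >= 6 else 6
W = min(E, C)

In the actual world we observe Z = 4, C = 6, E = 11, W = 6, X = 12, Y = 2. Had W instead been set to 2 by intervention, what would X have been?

Intervening sets W = 2 and removes its equation (W = min(E, C)).
C = 0 if Z >= 6 else 6  [with Z=4]  = 6
X = -C + 3*W  [with C=6, W=2]  = 0

0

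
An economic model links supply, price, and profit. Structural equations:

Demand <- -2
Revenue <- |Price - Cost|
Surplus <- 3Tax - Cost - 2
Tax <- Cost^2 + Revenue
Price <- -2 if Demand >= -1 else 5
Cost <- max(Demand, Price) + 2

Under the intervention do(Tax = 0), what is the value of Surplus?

-9

The intervention breaks the incoming arrows to Tax: Tax <- Cost^2 + Revenue no longer applies, and Tax = 0.
Price = -2 if Demand >= -1 else 5  [with Demand=-2]  = 5
Cost = max(Demand, Price) + 2  [with Demand=-2, Price=5]  = 7
Surplus = 3Tax - Cost - 2  [with Tax=0, Cost=7]  = -9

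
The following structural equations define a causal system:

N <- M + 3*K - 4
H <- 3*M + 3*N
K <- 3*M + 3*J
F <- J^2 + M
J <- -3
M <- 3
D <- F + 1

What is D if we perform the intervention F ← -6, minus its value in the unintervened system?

Under do(F=-6), the mechanism F <- J^2 + M is discarded; F is fixed at -6.
D = F + 1  [with F=-6]  = -5
Without intervention: F = J^2 + M  [with J=-3, M=3]  = 12; D = F + 1  [with F=12]  = 13.
Change = -5 − 13 = -18.

-18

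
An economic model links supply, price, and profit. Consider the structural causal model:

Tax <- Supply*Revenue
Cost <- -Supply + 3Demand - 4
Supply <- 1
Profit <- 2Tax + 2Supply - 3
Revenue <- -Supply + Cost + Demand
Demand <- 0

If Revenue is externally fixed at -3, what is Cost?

-5

Under do(Revenue=-3), the mechanism Revenue <- -Supply + Cost + Demand is discarded; Revenue is fixed at -3.
Since Cost is not a descendant of the intervened variable, it is unaffected.
Cost = -Supply + 3Demand - 4  [with Supply=1, Demand=0]  = -5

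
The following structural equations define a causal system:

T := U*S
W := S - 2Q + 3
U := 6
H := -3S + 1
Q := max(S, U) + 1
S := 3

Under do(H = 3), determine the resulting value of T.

The intervention breaks the incoming arrows to H: H := -3S + 1 no longer applies, and H = 3.
Since T is not a descendant of the intervened variable, it is unaffected.
T = U*S  [with U=6, S=3]  = 18

18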